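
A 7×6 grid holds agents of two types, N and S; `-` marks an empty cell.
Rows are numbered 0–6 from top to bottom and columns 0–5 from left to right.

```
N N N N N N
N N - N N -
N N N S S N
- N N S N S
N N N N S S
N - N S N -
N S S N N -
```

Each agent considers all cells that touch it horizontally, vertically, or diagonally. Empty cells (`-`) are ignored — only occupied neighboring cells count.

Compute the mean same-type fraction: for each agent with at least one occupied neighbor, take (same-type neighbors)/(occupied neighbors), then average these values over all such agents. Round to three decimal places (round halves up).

0.704

Row 0: (0,0)N 3/3 · (0,1)N 4/4 · (0,2)N 4/4 · (0,3)N 4/4 · (0,4)N 4/4 · (0,5)N 2/2
Row 1: (1,0)N 5/5 · (1,1)N 7/7 · (1,3)N 5/7 · (1,4)N 5/7
Row 2: (2,0)N 4/4 · (2,1)N 6/6 · (2,2)N 5/7 · (2,3)S 2/7 · (2,4)S 3/7 · (2,5)N 2/4
Row 3: (3,1)N 7/7 · (3,2)N 6/8 · (3,3)S 3/8 · (3,4)N 2/8 · (3,5)S 3/5
Row 4: (4,0)N 3/3 · (4,1)N 6/6 · (4,2)N 5/7 · (4,3)N 5/8 · (4,4)S 4/7 · (4,5)S 2/4
Row 5: (5,0)N 3/4 · (5,2)N 4/7 · (5,3)S 2/8 · (5,4)N 3/6
Row 6: (6,0)N 1/2 · (6,1)S 1/4 · (6,2)S 2/4 · (6,3)N 3/5 · (6,4)N 2/3
Sum over 36 agents: 3/3 + 4/4 + 4/4 + 4/4 + 4/4 + 2/2 + 5/5 + 7/7 + 5/7 + 5/7 + 4/4 + 6/6 + 5/7 + 2/7 + 3/7 + 2/4 + 7/7 + 6/8 + 3/8 + 2/8 + 3/5 + 3/3 + 6/6 + 5/7 + 5/8 + 4/7 + 2/4 + 3/4 + 4/7 + 2/8 + 3/6 + 1/2 + 1/4 + 2/4 + 3/5 + 2/3 = 10639/420; mean = 10639/420 ÷ 36 = 10639/15120 = 0.703637… → 0.704.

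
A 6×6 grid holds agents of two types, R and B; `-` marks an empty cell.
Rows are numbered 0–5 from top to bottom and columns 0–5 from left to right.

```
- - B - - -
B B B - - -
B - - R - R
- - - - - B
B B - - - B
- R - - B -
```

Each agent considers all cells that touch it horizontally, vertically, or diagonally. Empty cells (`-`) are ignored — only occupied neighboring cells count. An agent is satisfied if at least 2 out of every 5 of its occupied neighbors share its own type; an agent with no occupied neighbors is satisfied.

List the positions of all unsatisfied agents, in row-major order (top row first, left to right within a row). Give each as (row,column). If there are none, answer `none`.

(2,3), (2,5), (5,1)

(0,2)B 2/2 ✓
(1,0)B 2/2 ✓
(1,1)B 4/4 ✓
(1,2)B 2/3 ✓
(2,0)B 2/2 ✓
(2,3)R 0/1 ✗
(2,5)R 0/1 ✗
(3,5)B 1/2 ✓
(4,0)B 1/2 ✓
(4,1)B 1/2 ✓
(4,5)B 2/2 ✓
(5,1)R 0/2 ✗
(5,4)B 1/1 ✓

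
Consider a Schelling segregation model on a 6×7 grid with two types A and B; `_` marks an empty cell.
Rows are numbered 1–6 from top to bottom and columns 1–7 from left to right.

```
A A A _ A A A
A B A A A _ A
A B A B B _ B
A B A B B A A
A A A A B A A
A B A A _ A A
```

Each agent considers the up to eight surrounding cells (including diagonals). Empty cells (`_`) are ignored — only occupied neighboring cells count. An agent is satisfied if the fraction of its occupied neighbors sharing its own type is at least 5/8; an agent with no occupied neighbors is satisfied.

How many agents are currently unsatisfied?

20

(1,1)A 2/3 ✓
(1,2)A 4/5 ✓
(1,3)A 3/4 ✓
(1,5)A 3/3 ✓
(1,6)A 4/4 ✓
(1,7)A 2/2 ✓
(2,1)A 3/5 ✗
(2,2)B 1/8 ✗
(2,3)A 4/7 ✗
(2,4)A 5/7 ✓
(2,5)A 3/5 ✗
(2,7)A 2/3 ✓
(3,1)A 2/5 ✗
(3,2)B 2/8 ✗
(3,3)A 3/8 ✗
(3,4)B 3/8 ✗
(3,5)B 3/6 ✗
(3,7)B 0/3 ✗
(4,1)A 3/5 ✗
(4,2)B 1/8 ✗
(4,3)A 4/8 ✗
(4,4)B 4/8 ✗
(4,5)B 4/7 ✗
(4,6)A 3/7 ✗
(4,7)A 3/4 ✓
(5,1)A 3/5 ✗
(5,2)A 6/8 ✓
(5,3)A 5/8 ✓
(5,4)A 4/7 ✗
(5,5)B 2/7 ✗
(5,6)A 5/7 ✓
(5,7)A 5/5 ✓
(6,1)A 2/3 ✓
(6,2)B 0/5 ✗
(6,3)A 4/5 ✓
(6,4)A 3/4 ✓
(6,6)A 3/4 ✓
(6,7)A 3/3 ✓
Unsatisfied: (2,1), (2,2), (2,3), (2,5), (3,1), (3,2), (3,3), (3,4), (3,5), (3,7), (4,1), (4,2), (4,3), (4,4), (4,5), (4,6), (5,1), (5,4), (5,5), (6,2) — 20 in total.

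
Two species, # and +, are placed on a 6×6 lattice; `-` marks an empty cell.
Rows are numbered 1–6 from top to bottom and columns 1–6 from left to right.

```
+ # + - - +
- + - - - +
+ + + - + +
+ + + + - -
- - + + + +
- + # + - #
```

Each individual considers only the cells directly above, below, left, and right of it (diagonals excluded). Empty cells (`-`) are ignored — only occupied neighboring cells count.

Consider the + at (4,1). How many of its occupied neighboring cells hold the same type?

2

Occupied neighbors of (4,1): (3,1)=+, (4,2)=+.
Same type (+): 2 of 2.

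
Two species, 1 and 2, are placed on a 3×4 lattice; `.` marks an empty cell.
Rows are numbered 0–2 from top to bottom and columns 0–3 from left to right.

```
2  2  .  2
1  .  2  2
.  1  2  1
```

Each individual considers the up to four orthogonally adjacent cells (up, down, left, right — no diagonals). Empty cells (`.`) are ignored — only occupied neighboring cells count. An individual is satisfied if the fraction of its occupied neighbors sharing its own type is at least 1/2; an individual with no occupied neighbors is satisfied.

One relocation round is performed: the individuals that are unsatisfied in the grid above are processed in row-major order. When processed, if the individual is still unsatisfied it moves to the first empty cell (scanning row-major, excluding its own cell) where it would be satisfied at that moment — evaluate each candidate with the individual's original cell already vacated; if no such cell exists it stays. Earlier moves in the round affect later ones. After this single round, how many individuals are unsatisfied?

Initially unsatisfied (in order): (1,0), (2,1), (2,2), (2,3).
  (1,0) → (2,0).
  (2,1): now satisfied by earlier moves; stays.
  (2,2) → (0,2).
  (2,3) → (1,0).
Resulting grid:
2 2 2 2
1 . 2 2
1 1 . .
All satisfied now.

0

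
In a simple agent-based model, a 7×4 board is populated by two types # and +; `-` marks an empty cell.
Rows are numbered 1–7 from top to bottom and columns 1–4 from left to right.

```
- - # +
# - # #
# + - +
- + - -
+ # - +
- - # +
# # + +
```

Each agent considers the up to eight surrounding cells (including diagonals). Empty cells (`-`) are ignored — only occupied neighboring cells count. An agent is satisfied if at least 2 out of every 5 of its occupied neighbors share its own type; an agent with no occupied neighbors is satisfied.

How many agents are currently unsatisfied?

6

(1,3)# 2/3 ✓
(1,4)+ 0/3 ✗
(2,1)# 1/2 ✓
(2,3)# 2/5 ✓
(2,4)# 2/4 ✓
(3,1)# 1/3 ✗
(3,2)+ 1/4 ✗
(3,4)+ 0/2 ✗
(4,2)+ 2/4 ✓
(5,1)+ 1/2 ✓
(5,2)# 1/3 ✗
(5,4)+ 1/2 ✓
(6,3)# 2/6 ✗
(6,4)+ 3/4 ✓
(7,1)# 1/1 ✓
(7,2)# 2/3 ✓
(7,3)+ 2/4 ✓
(7,4)+ 2/3 ✓
Unsatisfied: (1,4), (3,1), (3,2), (3,4), (5,2), (6,3) — 6 in total.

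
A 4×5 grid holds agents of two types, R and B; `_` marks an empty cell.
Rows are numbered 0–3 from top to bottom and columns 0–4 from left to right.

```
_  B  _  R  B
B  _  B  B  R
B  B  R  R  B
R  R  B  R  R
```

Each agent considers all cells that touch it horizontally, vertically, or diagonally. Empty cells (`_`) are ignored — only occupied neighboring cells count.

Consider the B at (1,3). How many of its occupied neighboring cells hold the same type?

Occupied neighbors of (1,3): (0,3)=R, (0,4)=B, (1,2)=B, (1,4)=R, (2,2)=R, (2,3)=R, (2,4)=B.
Same type (B): 3 of 7.

3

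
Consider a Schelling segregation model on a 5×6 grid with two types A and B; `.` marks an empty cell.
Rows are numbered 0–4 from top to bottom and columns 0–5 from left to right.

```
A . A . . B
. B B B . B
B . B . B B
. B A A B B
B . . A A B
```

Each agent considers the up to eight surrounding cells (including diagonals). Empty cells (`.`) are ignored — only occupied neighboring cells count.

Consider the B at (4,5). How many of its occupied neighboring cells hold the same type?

2

Occupied neighbors of (4,5): (3,4)=B, (3,5)=B, (4,4)=A.
Same type (B): 2 of 3.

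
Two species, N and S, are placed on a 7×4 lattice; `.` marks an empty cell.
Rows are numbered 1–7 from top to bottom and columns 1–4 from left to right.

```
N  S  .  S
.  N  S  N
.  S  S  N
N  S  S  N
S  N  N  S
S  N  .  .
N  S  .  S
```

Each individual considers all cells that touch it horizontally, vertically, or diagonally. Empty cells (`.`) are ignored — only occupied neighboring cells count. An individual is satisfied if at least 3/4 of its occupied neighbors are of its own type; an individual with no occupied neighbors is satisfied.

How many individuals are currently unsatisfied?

21

Row 1: (1,1)N 1/2 ✗ · (1,2)S 1/3 ✗ · (1,4)S 1/2 ✗
Row 2: (2,2)N 1/5 ✗ · (2,3)S 4/7 ✗ · (2,4)N 1/4 ✗
Row 3: (3,2)S 4/6 ✗ · (3,3)S 4/8 ✗ · (3,4)N 2/5 ✗
Row 4: (4,1)N 1/4 ✗ · (4,2)S 4/7 ✗ · (4,3)S 4/8 ✗ · (4,4)N 2/5 ✗
Row 5: (5,1)S 2/5 ✗ · (5,2)N 3/7 ✗ · (5,3)N 3/6 ✗ · (5,4)S 1/3 ✗
Row 6: (6,1)S 2/5 ✗ · (6,2)N 3/6 ✗
Row 7: (7,1)N 1/3 ✗ · (7,2)S 1/3 ✗ · (7,4)S 0/0 ✓
Unsatisfied: (1,1), (1,2), (1,4), (2,2), (2,3), (2,4), (3,2), (3,3), (3,4), (4,1), (4,2), (4,3), (4,4), (5,1), (5,2), (5,3), (5,4), (6,1), (6,2), (7,1), (7,2) — 21 in total.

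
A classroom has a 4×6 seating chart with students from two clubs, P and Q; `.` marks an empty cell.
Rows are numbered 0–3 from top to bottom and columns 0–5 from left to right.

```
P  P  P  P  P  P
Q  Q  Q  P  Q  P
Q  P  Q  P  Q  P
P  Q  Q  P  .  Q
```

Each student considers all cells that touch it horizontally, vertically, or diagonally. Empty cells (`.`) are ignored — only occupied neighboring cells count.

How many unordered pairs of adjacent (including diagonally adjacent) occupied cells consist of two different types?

37

Scan each occupied cell's neighbors to the right and below (and the two forward diagonals) so each pair is counted once.
Row 0: P(0,0)–P(0,1)= P(0,0)–Q(1,0)≠ P(0,0)–Q(1,1)≠ P(0,1)–P(0,2)= P(0,1)–Q(1,1)≠ P(0,1)–Q(1,2)≠ P(0,1)–Q(1,0)≠ P(0,2)–P(0,3)= P(0,2)–Q(1,2)≠ P(0,2)–P(1,3)= P(0,2)–Q(1,1)≠ P(0,3)–P(0,4)= P(0,3)–P(1,3)= P(0,3)–Q(1,4)≠ P(0,3)–Q(1,2)≠ P(0,4)–P(0,5)= P(0,4)–Q(1,4)≠ P(0,4)–P(1,5)= P(0,4)–P(1,3)= P(0,5)–P(1,5)= P(0,5)–Q(1,4)≠  → 11/21 unlike.
Row 1: Q(1,0)–Q(1,1)= Q(1,0)–Q(2,0)= Q(1,0)–P(2,1)≠ Q(1,1)–Q(1,2)= Q(1,1)–P(2,1)≠ Q(1,1)–Q(2,2)= Q(1,1)–Q(2,0)= Q(1,2)–P(1,3)≠ Q(1,2)–Q(2,2)= Q(1,2)–P(2,3)≠ Q(1,2)–P(2,1)≠ P(1,3)–Q(1,4)≠ P(1,3)–P(2,3)= P(1,3)–Q(2,4)≠ P(1,3)–Q(2,2)≠ Q(1,4)–P(1,5)≠ Q(1,4)–Q(2,4)= Q(1,4)–P(2,5)≠ Q(1,4)–P(2,3)≠ P(1,5)–P(2,5)= P(1,5)–Q(2,4)≠  → 12/21 unlike.
Row 2: Q(2,0)–P(2,1)≠ Q(2,0)–P(3,0)≠ Q(2,0)–Q(3,1)= P(2,1)–Q(2,2)≠ P(2,1)–Q(3,1)≠ P(2,1)–Q(3,2)≠ P(2,1)–P(3,0)= Q(2,2)–P(2,3)≠ Q(2,2)–Q(3,2)= Q(2,2)–P(3,3)≠ Q(2,2)–Q(3,1)= P(2,3)–Q(2,4)≠ P(2,3)–P(3,3)= P(2,3)–Q(3,2)≠ Q(2,4)–P(2,5)≠ Q(2,4)–Q(3,5)= Q(2,4)–P(3,3)≠ P(2,5)–Q(3,5)≠  → 12/18 unlike.
Row 3: P(3,0)–Q(3,1)≠ Q(3,1)–Q(3,2)= Q(3,2)–P(3,3)≠  → 2/3 unlike.
Total adjacent occupied pairs: 63; unlike-type pairs: 37.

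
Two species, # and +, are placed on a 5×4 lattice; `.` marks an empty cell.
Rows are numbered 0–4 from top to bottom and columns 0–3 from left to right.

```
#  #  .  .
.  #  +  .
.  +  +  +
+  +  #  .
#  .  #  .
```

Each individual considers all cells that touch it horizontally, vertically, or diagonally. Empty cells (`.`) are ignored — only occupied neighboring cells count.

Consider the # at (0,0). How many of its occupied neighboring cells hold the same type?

2

Occupied neighbors of (0,0): (0,1)=#, (1,1)=#.
Same type (#): 2 of 2.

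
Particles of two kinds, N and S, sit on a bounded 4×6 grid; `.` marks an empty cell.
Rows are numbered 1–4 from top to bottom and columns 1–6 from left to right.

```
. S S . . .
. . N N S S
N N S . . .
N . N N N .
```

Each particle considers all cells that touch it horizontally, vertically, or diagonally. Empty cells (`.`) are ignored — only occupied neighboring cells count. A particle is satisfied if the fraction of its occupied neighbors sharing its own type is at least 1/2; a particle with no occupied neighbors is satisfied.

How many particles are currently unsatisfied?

4

(1,2)S 1/2 ok
(1,3)S 1/3 unhappy
(2,3)N 2/5 unhappy
(2,4)N 1/4 unhappy
(2,5)S 1/2 ok
(2,6)S 1/1 ok
(3,1)N 2/2 ok
(3,2)N 4/5 ok
(3,3)S 0/5 unhappy
(4,1)N 2/2 ok
(4,3)N 2/3 ok
(4,4)N 2/3 ok
(4,5)N 1/1 ok
Unsatisfied: (1,3), (2,3), (2,4), (3,3) — 4 in total.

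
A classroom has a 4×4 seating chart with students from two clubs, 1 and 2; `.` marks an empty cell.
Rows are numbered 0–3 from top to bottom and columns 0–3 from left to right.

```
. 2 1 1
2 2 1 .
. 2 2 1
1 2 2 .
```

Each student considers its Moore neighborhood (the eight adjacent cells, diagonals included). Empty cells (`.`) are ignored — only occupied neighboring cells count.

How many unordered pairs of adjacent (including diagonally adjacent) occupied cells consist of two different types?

10

Scan each occupied cell's neighbors to the right and below (and the two forward diagonals) so each pair is counted once.
From row 0: 3 unlike of 8 pairs (running 3/8).
From row 1: 3 unlike of 8 pairs (running 6/16).
From row 2: 3 unlike of 8 pairs (running 9/24).
From row 3: 1 unlike of 2 pairs (running 10/26).
Total adjacent occupied pairs: 26; unlike-type pairs: 10.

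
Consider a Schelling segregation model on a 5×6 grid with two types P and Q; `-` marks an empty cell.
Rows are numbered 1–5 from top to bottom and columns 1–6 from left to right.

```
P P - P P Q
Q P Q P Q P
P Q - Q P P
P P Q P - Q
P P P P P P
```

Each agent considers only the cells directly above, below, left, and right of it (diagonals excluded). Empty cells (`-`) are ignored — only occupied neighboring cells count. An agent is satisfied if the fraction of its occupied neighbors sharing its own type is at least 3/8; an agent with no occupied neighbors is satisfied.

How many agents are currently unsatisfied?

(1,1)P 1/2 ok
(1,2)P 2/2 ok
(1,4)P 2/2 ok
(1,5)P 1/3 unhappy
(1,6)Q 0/2 unhappy
(2,1)Q 0/3 unhappy
(2,2)P 1/4 unhappy
(2,3)Q 0/2 unhappy
(2,4)P 1/4 unhappy
(2,5)Q 0/4 unhappy
(2,6)P 1/3 unhappy
(3,1)P 1/3 unhappy
(3,2)Q 0/3 unhappy
(3,4)Q 0/3 unhappy
(3,5)P 1/3 unhappy
(3,6)P 2/3 ok
(4,1)P 3/3 ok
(4,2)P 2/4 ok
(4,3)Q 0/3 unhappy
(4,4)P 1/3 unhappy
(4,6)Q 0/2 unhappy
(5,1)P 2/2 ok
(5,2)P 3/3 ok
(5,3)P 2/3 ok
(5,4)P 3/3 ok
(5,5)P 2/2 ok
(5,6)P 1/2 ok
Unsatisfied: (1,5), (1,6), (2,1), (2,2), (2,3), (2,4), (2,5), (2,6), (3,1), (3,2), (3,4), (3,5), (4,3), (4,4), (4,6) — 15 in total.

15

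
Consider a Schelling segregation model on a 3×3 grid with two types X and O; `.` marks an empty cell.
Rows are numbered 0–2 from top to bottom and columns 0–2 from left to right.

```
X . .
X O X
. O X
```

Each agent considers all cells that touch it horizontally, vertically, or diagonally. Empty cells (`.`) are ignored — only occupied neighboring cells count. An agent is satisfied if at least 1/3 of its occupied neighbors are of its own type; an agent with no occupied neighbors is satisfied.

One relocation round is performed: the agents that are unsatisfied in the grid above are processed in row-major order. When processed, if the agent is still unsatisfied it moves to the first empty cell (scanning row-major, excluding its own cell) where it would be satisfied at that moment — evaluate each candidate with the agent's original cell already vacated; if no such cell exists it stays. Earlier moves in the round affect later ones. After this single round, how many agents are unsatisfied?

Initially unsatisfied (in order): (1,1), (2,1).
  (1,1) → (2,0).
  (2,1): no empty cell satisfies it; stays.
Resulting grid:
X . .
X . X
O O X
Unsatisfied now: (2,1).

1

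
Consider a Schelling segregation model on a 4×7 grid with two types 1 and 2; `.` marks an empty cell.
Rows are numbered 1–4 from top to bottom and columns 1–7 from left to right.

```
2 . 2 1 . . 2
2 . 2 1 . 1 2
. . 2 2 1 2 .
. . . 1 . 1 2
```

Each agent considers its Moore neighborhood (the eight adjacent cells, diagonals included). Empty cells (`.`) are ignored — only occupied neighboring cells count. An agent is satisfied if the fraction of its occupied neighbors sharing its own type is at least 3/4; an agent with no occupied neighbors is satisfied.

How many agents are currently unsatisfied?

14

(1,1)2 1/1 satisfied
(1,3)2 1/3 not
(1,4)1 1/3 not
(1,7)2 1/2 not
(2,1)2 1/1 satisfied
(2,3)2 3/5 not
(2,4)1 2/6 not
(2,6)1 1/4 not
(2,7)2 2/3 not
(3,3)2 2/4 not
(3,4)2 2/5 not
(3,5)1 4/6 not
(3,6)2 2/5 not
(4,4)1 1/3 not
(4,6)1 1/3 not
(4,7)2 1/2 not
Unsatisfied: (1,3), (1,4), (1,7), (2,3), (2,4), (2,6), (2,7), (3,3), (3,4), (3,5), (3,6), (4,4), (4,6), (4,7) — 14 in total.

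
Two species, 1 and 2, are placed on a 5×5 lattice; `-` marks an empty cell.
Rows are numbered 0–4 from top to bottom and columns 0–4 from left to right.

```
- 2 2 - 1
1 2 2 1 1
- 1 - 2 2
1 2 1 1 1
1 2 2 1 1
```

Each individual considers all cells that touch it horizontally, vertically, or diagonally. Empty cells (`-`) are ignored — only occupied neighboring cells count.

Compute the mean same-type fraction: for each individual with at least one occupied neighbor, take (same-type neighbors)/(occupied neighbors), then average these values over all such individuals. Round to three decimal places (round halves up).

0.537

(0,1)2 3/4
(0,2)2 3/4
(0,4)1 2/2
(1,0)1 1/3
(1,1)2 3/5
(1,2)2 4/6
(1,3)1 2/6
(1,4)1 2/4
(2,1)1 3/6
(2,3)2 2/7
(2,4)2 1/5
(3,0)1 2/4
(3,1)2 2/6
(3,2)1 3/7
(3,3)1 4/7
(3,4)1 3/5
(4,0)1 1/3
(4,1)2 2/5
(4,2)2 2/5
(4,3)1 4/5
(4,4)1 3/3
Sum over 21 individuals: 3/4 + 3/4 + 2/2 + 1/3 + 3/5 + 4/6 + 2/6 + 2/4 + 3/6 + 2/7 + 1/5 + 2/4 + 2/6 + 3/7 + 4/7 + 3/5 + 1/3 + 2/5 + 2/5 + 4/5 + 3/3 = 79/7; mean = 79/7 ÷ 21 = 79/147 = 0.537414… → 0.537.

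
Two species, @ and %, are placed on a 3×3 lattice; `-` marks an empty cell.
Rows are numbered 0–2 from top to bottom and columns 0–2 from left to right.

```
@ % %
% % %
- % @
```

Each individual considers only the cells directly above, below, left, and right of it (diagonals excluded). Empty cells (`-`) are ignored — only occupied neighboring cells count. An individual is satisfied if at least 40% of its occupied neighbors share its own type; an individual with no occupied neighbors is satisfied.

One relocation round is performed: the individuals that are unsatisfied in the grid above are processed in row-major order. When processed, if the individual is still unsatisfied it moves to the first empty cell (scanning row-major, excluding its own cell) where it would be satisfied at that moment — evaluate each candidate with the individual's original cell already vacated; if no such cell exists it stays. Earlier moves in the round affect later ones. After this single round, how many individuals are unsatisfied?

2

Initially unsatisfied (in order): (0,0), (2,2).
  (0,0): no empty cell satisfies it; stays.
  (2,2): no empty cell satisfies it; stays.
Resulting grid:
@ % %
% % %
- % @
Unsatisfied now: (0,0), (2,2).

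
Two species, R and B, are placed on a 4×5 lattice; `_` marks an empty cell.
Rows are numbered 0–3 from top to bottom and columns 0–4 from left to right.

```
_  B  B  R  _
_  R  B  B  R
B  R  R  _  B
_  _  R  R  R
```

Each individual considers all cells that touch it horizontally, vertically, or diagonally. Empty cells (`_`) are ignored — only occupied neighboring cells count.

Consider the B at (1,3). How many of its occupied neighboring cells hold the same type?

Occupied neighbors of (1,3): (0,2)=B, (0,3)=R, (1,2)=B, (1,4)=R, (2,2)=R, (2,4)=B.
Same type (B): 3 of 6.

3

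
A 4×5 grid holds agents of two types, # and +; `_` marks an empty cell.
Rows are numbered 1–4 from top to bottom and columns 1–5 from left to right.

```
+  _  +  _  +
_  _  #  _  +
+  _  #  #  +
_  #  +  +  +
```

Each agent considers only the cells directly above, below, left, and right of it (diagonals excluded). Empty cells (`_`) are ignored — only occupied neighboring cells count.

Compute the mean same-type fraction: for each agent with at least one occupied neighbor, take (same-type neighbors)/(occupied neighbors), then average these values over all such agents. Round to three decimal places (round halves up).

Row 1: (1,1)+ — no occupied neighbors · (1,3)+ 0/1 · (1,5)+ 1/1
Row 2: (2,3)# 1/2 · (2,5)+ 2/2
Row 3: (3,1)+ — no occupied neighbors · (3,3)# 2/3 · (3,4)# 1/3 · (3,5)+ 2/3
Row 4: (4,2)# 0/1 · (4,3)+ 1/3 · (4,4)+ 2/3 · (4,5)+ 2/2
Sum over 11 agents: 0/1 + 1/1 + 1/2 + 2/2 + 2/3 + 1/3 + 2/3 + 0/1 + 1/3 + 2/3 + 2/2 = 37/6; mean = 37/6 ÷ 11 = 37/66 = 0.560606… → 0.561.

0.561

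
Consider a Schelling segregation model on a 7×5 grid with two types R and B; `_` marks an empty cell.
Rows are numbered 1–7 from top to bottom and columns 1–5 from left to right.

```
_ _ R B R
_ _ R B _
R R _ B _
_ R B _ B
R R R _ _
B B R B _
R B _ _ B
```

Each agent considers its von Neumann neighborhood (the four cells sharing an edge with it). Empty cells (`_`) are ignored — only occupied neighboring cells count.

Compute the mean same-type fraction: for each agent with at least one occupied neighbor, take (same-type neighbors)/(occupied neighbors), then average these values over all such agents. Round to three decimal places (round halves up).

Row 1: (1,3)R 1/2 · (1,4)B 1/3 · (1,5)R 0/1
Row 2: (2,3)R 1/2 · (2,4)B 2/3
Row 3: (3,1)R 1/1 · (3,2)R 2/2 · (3,4)B 1/1
Row 4: (4,2)R 2/3 · (4,3)B 0/2 · (4,5)B — no occupied neighbors
Row 5: (5,1)R 1/2 · (5,2)R 3/4 · (5,3)R 2/3
Row 6: (6,1)B 1/3 · (6,2)B 2/4 · (6,3)R 1/3 · (6,4)B 0/1
Row 7: (7,1)R 0/2 · (7,2)B 1/2 · (7,5)B — no occupied neighbors
Sum over 19 agents: 1/2 + 1/3 + 0/1 + 1/2 + 2/3 + 1/1 + 2/2 + 1/1 + 2/3 + 0/2 + 1/2 + 3/4 + 2/3 + 1/3 + 2/4 + 1/3 + 0/1 + 0/2 + 1/2 = 37/4; mean = 37/4 ÷ 19 = 37/76 = 0.486842… → 0.487.

0.487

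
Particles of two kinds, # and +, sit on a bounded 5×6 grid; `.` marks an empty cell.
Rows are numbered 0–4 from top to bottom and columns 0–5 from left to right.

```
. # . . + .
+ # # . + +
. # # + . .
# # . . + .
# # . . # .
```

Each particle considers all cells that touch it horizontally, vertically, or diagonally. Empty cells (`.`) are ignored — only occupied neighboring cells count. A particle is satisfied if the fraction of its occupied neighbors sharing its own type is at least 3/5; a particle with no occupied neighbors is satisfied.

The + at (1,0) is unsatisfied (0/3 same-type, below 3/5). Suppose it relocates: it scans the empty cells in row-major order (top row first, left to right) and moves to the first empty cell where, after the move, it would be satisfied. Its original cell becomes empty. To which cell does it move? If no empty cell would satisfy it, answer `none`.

Vacating (1,0). Empty cells in order:
  (0,0): 0/2 same-type → still unsatisfied.
  (0,2): 0/3 same-type → still unsatisfied.
  (0,3): 2/3 same-type → satisfied — stop here.

(0,3)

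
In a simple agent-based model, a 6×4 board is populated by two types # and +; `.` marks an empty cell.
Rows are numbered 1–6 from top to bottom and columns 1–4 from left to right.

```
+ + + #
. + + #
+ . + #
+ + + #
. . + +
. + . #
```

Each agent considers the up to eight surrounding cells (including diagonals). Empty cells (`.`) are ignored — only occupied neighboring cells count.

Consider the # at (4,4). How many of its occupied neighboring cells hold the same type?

Occupied neighbors of (4,4): (3,3)=+, (3,4)=#, (4,3)=+, (5,3)=+, (5,4)=+.
Same type (#): 1 of 5.

1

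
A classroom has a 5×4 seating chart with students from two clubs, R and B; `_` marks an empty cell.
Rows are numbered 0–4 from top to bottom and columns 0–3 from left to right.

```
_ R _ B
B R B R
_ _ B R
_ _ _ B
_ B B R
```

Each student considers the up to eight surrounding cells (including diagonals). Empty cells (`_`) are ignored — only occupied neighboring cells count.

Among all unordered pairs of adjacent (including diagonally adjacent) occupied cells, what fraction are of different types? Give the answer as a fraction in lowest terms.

13/20

Scan each occupied cell's neighbors to the right and below (and the two forward diagonals) so each pair is counted once.
Row 0: R(0,1)–R(1,1)= R(0,1)–B(1,2)≠ R(0,1)–B(1,0)≠ B(0,3)–R(1,3)≠ B(0,3)–B(1,2)=  → 3/5 unlike.
Row 1: B(1,0)–R(1,1)≠ R(1,1)–B(1,2)≠ R(1,1)–B(2,2)≠ B(1,2)–R(1,3)≠ B(1,2)–B(2,2)= B(1,2)–R(2,3)≠ R(1,3)–R(2,3)= R(1,3)–B(2,2)≠  → 6/8 unlike.
Row 2: B(2,2)–R(2,3)≠ B(2,2)–B(3,3)= R(2,3)–B(3,3)≠  → 2/3 unlike.
Row 3: B(3,3)–R(4,3)≠ B(3,3)–B(4,2)=  → 1/2 unlike.
Row 4: B(4,1)–B(4,2)= B(4,2)–R(4,3)≠  → 1/2 unlike.
Total adjacent occupied pairs: 20; unlike-type pairs: 13.
13/20 is already in lowest terms.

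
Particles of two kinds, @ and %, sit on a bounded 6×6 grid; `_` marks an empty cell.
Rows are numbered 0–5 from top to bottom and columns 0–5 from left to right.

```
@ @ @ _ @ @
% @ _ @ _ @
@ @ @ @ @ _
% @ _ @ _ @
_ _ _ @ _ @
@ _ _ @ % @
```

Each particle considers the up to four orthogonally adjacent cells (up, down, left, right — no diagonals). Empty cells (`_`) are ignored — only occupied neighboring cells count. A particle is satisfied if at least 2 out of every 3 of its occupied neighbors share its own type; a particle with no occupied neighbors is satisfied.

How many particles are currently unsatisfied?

(0,0)@ 1/2 not
(0,1)@ 3/3 satisfied
(0,2)@ 1/1 satisfied
(0,4)@ 1/1 satisfied
(0,5)@ 2/2 satisfied
(1,0)% 0/3 not
(1,1)@ 2/3 satisfied
(1,3)@ 1/1 satisfied
(1,5)@ 1/1 satisfied
(2,0)@ 1/3 not
(2,1)@ 4/4 satisfied
(2,2)@ 2/2 satisfied
(2,3)@ 4/4 satisfied
(2,4)@ 1/1 satisfied
(3,0)% 0/2 not
(3,1)@ 1/2 not
(3,3)@ 2/2 satisfied
(3,5)@ 1/1 satisfied
(4,3)@ 2/2 satisfied
(4,5)@ 2/2 satisfied
(5,0)@ 0/0 satisfied
(5,3)@ 1/2 not
(5,4)% 0/2 not
(5,5)@ 1/2 not
Unsatisfied: (0,0), (1,0), (2,0), (3,0), (3,1), (5,3), (5,4), (5,5) — 8 in total.

8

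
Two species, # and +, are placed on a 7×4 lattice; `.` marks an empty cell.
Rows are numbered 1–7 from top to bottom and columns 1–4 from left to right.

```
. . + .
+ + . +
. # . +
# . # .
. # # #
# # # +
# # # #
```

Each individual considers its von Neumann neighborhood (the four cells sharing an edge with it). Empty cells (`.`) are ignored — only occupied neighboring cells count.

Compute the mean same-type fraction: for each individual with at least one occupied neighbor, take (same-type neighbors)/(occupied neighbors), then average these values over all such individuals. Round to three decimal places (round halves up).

0.779

(1,3)+ — no occupied neighbors
(2,1)+ 1/1
(2,2)+ 1/2
(2,4)+ 1/1
(3,2)# 0/1
(3,4)+ 1/1
(4,1)# — no occupied neighbors
(4,3)# 1/1
(5,2)# 2/2
(5,3)# 4/4
(5,4)# 1/2
(6,1)# 2/2
(6,2)# 4/4
(6,3)# 3/4
(6,4)+ 0/3
(7,1)# 2/2
(7,2)# 3/3
(7,3)# 3/3
(7,4)# 1/2
Sum over 17 individuals: 1/1 + 1/2 + 1/1 + 0/1 + 1/1 + 1/1 + 2/2 + 4/4 + 1/2 + 2/2 + 4/4 + 3/4 + 0/3 + 2/2 + 3/3 + 3/3 + 1/2 = 53/4; mean = 53/4 ÷ 17 = 53/68 = 0.779411… → 0.779.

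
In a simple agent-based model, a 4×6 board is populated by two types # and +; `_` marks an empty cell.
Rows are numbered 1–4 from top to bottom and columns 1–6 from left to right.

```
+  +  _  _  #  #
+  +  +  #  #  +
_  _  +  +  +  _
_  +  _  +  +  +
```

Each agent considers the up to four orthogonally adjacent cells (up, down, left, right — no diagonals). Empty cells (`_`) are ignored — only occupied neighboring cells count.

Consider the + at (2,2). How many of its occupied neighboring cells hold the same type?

Occupied neighbors of (2,2): (1,2)=+, (2,1)=+, (2,3)=+.
Same type (+): 3 of 3.

3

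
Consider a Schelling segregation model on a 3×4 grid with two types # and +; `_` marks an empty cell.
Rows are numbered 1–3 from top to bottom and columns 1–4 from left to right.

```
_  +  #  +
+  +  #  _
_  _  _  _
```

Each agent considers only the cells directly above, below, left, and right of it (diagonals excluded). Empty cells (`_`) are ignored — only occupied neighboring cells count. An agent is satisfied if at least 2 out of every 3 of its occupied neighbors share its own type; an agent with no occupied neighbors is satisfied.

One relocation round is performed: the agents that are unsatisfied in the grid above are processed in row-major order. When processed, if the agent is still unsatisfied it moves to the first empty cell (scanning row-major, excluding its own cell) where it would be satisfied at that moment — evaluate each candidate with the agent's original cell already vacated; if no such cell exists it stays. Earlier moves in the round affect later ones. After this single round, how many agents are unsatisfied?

0

Initially unsatisfied (in order): (1,2), (1,3), (1,4), (2,3).
  (1,2) → (1,1).
  (1,3) → (3,3).
  (1,4): now satisfied by earlier moves; stays.
  (2,3) → (3,4).
Resulting grid:
+ _ _ +
+ + _ _
_ _ # #
All satisfied now.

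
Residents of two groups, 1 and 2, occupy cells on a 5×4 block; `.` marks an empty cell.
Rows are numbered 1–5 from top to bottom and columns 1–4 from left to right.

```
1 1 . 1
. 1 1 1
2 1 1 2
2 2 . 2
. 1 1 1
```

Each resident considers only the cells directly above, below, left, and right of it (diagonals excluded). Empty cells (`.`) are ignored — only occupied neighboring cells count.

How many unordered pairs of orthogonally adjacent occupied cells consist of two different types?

6

Scan each occupied cell's neighbors to the right and below so each pair is counted once.
From row 1: 0 unlike of 3 pairs (running 0/3).
From row 2: 1 unlike of 5 pairs (running 1/8).
From row 3: 3 unlike of 6 pairs (running 4/14).
From row 4: 2 unlike of 3 pairs (running 6/17).
From row 5: 0 unlike of 2 pairs (running 6/19).
Total adjacent occupied pairs: 19; unlike-type pairs: 6.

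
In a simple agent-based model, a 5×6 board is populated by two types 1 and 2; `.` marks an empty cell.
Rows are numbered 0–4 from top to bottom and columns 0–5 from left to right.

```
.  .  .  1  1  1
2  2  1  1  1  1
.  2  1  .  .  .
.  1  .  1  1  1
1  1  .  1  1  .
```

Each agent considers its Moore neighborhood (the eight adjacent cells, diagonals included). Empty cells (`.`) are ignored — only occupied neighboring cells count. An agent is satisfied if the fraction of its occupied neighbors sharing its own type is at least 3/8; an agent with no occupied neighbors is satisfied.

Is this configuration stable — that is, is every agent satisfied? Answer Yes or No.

Yes

Row 0: (0,3)1 4/4 satisfied · (0,4)1 5/5 satisfied · (0,5)1 3/3 satisfied
Row 1: (1,0)2 2/2 satisfied · (1,1)2 2/4 satisfied · (1,2)1 3/5 satisfied · (1,3)1 5/5 satisfied · (1,4)1 5/5 satisfied · (1,5)1 3/3 satisfied
Row 2: (2,1)2 2/5 satisfied · (2,2)1 4/6 satisfied
Row 3: (3,1)1 3/4 satisfied · (3,3)1 4/4 satisfied · (3,4)1 4/4 satisfied · (3,5)1 2/2 satisfied
Row 4: (4,0)1 2/2 satisfied · (4,1)1 2/2 satisfied · (4,3)1 3/3 satisfied · (4,4)1 4/4 satisfied
All meet the threshold, so the configuration is stable.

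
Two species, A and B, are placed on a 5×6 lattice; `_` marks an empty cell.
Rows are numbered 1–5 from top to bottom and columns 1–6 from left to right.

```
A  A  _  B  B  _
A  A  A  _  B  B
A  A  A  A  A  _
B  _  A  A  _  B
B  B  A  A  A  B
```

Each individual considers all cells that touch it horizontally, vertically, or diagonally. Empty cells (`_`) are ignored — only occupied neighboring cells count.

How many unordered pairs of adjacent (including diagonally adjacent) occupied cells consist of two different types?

11

Scan each occupied cell's neighbors to the right and below (and the two forward diagonals) so each pair is counted once.
Row 1: A(1,1)–A(1,2)= A(1,1)–A(2,1)= A(1,1)–A(2,2)= A(1,2)–A(2,2)= A(1,2)–A(2,3)= A(1,2)–A(2,1)= B(1,4)–B(1,5)= B(1,4)–B(2,5)= B(1,4)–A(2,3)≠ B(1,5)–B(2,5)= B(1,5)–B(2,6)=  → 1/11 unlike.
Row 2: A(2,1)–A(2,2)= A(2,1)–A(3,1)= A(2,1)–A(3,2)= A(2,2)–A(2,3)= A(2,2)–A(3,2)= A(2,2)–A(3,3)= A(2,2)–A(3,1)= A(2,3)–A(3,3)= A(2,3)–A(3,4)= A(2,3)–A(3,2)= B(2,5)–B(2,6)= B(2,5)–A(3,5)≠ B(2,5)–A(3,4)≠ B(2,6)–A(3,5)≠  → 3/14 unlike.
Row 3: A(3,1)–A(3,2)= A(3,1)–B(4,1)≠ A(3,2)–A(3,3)= A(3,2)–A(4,3)= A(3,2)–B(4,1)≠ A(3,3)–A(3,4)= A(3,3)–A(4,3)= A(3,3)–A(4,4)= A(3,4)–A(3,5)= A(3,4)–A(4,4)= A(3,4)–A(4,3)= A(3,5)–B(4,6)≠ A(3,5)–A(4,4)=  → 3/13 unlike.
Row 4: B(4,1)–B(5,1)= B(4,1)–B(5,2)= A(4,3)–A(4,4)= A(4,3)–A(5,3)= A(4,3)–A(5,4)= A(4,3)–B(5,2)≠ A(4,4)–A(5,4)= A(4,4)–A(5,5)= A(4,4)–A(5,3)= B(4,6)–B(5,6)= B(4,6)–A(5,5)≠  → 2/11 unlike.
Row 5: B(5,1)–B(5,2)= B(5,2)–A(5,3)≠ A(5,3)–A(5,4)= A(5,4)–A(5,5)= A(5,5)–B(5,6)≠  → 2/5 unlike.
Total adjacent occupied pairs: 54; unlike-type pairs: 11.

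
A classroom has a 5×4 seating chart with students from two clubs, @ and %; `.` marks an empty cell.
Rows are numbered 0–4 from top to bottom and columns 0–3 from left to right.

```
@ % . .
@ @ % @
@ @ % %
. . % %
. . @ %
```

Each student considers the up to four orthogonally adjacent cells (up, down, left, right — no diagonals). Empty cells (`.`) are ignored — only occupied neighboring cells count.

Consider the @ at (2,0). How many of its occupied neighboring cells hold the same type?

2

Occupied neighbors of (2,0): (1,0)=@, (2,1)=@.
Same type (@): 2 of 2.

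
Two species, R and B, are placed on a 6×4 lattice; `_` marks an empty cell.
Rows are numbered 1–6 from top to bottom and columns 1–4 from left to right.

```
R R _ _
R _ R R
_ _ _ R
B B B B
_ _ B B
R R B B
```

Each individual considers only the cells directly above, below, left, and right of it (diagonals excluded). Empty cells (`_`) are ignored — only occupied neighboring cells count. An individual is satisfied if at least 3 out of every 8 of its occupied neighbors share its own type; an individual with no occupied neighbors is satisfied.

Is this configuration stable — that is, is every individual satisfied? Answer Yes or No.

Yes

Row 1: (1,1)R 2/2 ok · (1,2)R 1/1 ok
Row 2: (2,1)R 1/1 ok · (2,3)R 1/1 ok · (2,4)R 2/2 ok
Row 3: (3,4)R 1/2 ok
Row 4: (4,1)B 1/1 ok · (4,2)B 2/2 ok · (4,3)B 3/3 ok · (4,4)B 2/3 ok
Row 5: (5,3)B 3/3 ok · (5,4)B 3/3 ok
Row 6: (6,1)R 1/1 ok · (6,2)R 1/2 ok · (6,3)B 2/3 ok · (6,4)B 2/2 ok
All meet the threshold, so the configuration is stable.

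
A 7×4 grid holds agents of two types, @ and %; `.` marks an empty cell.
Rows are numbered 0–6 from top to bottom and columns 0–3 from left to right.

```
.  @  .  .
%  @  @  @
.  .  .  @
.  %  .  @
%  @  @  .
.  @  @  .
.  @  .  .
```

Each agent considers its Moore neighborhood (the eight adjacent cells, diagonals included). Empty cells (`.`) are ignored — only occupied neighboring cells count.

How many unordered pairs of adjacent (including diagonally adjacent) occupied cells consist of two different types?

6

Scan each occupied cell's neighbors to the right and below (and the two forward diagonals) so each pair is counted once.
From row 0: 1 unlike of 3 pairs (running 1/3).
From row 1: 1 unlike of 5 pairs (running 2/8).
From row 2: 0 unlike of 1 pairs (running 2/9).
From row 3: 2 unlike of 4 pairs (running 4/13).
From row 4: 2 unlike of 7 pairs (running 6/20).
From row 5: 0 unlike of 3 pairs (running 6/23).
Total adjacent occupied pairs: 23; unlike-type pairs: 6.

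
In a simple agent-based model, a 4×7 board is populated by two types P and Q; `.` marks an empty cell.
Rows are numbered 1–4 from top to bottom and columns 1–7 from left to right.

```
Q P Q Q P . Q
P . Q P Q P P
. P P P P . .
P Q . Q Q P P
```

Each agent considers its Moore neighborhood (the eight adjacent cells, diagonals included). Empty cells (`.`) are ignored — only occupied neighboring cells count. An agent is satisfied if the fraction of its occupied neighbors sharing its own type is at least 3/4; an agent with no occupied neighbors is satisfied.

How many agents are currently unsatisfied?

21

(1,1)Q 0/2 unhappy
(1,2)P 1/4 unhappy
(1,3)Q 2/4 unhappy
(1,4)Q 3/5 unhappy
(1,5)P 2/4 unhappy
(1,7)Q 0/2 unhappy
(2,1)P 2/3 unhappy
(2,3)Q 2/7 unhappy
(2,4)P 4/8 unhappy
(2,5)Q 1/6 unhappy
(2,6)P 3/5 unhappy
(2,7)P 1/2 unhappy
(3,2)P 3/5 unhappy
(3,3)P 3/6 unhappy
(3,4)P 3/7 unhappy
(3,5)P 4/7 unhappy
(4,1)P 1/2 unhappy
(4,2)Q 0/3 unhappy
(4,4)Q 1/4 unhappy
(4,5)Q 1/4 unhappy
(4,6)P 2/3 unhappy
(4,7)P 1/1 ok
Unsatisfied: (1,1), (1,2), (1,3), (1,4), (1,5), (1,7), (2,1), (2,3), (2,4), (2,5), (2,6), (2,7), (3,2), (3,3), (3,4), (3,5), (4,1), (4,2), (4,4), (4,5), (4,6) — 21 in total.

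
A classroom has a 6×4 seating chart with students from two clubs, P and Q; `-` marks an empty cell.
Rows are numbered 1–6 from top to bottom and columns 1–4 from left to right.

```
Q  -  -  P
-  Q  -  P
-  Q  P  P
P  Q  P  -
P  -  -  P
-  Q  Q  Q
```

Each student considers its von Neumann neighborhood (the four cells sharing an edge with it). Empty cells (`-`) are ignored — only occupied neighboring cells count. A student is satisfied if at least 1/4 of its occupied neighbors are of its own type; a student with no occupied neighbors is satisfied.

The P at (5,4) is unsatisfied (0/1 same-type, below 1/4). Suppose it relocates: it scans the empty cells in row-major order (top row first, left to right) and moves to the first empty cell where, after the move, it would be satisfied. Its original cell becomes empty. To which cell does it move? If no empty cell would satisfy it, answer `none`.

(1,3)

Vacating (5,4). Empty cells in order:
  (1,2): 0/2 same-type → still unsatisfied.
  (1,3): 1/1 same-type → satisfied — stop here.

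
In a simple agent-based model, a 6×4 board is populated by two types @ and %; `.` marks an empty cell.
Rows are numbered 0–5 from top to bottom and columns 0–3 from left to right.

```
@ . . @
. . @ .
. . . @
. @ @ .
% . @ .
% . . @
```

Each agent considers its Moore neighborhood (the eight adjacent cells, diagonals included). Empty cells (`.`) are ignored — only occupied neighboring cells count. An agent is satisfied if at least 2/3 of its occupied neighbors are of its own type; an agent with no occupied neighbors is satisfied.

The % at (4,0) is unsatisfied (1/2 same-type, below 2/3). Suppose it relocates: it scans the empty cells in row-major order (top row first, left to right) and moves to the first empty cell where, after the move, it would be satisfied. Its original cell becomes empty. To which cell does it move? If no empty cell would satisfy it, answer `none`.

Vacating (4,0). Empty cells in order:
  (0,1): 0/2 same-type → still unsatisfied.
  (0,2): 0/2 same-type → still unsatisfied.
  (1,0): 0/1 same-type → still unsatisfied.
  (1,1): 0/2 same-type → still unsatisfied.
  (1,3): 0/3 same-type → still unsatisfied.
  (2,0): 0/1 same-type → still unsatisfied.
  (2,1): 0/3 same-type → still unsatisfied.
  (2,2): 0/4 same-type → still unsatisfied.
  (3,0): 0/1 same-type → still unsatisfied.
  (3,3): 0/3 same-type → still unsatisfied.
  (4,1): 1/4 same-type → still unsatisfied.
  (4,3): 0/3 same-type → still unsatisfied.
  (5,1): 1/2 same-type → still unsatisfied.
  (5,2): 0/2 same-type → still unsatisfied.

none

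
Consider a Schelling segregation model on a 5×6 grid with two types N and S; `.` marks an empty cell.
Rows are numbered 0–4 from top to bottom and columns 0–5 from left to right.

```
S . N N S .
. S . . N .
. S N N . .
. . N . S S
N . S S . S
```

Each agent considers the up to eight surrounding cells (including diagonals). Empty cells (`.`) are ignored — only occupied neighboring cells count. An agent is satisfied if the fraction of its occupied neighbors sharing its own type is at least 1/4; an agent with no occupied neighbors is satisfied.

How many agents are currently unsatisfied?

1

Row 0: (0,0)S 1/1 ok · (0,2)N 1/2 ok · (0,3)N 2/3 ok · (0,4)S 0/2 unhappy
Row 1: (1,1)S 2/4 ok · (1,4)N 2/3 ok
Row 2: (2,1)S 1/3 ok · (2,2)N 2/4 ok · (2,3)N 3/4 ok
Row 3: (3,2)N 2/5 ok · (3,4)S 3/4 ok · (3,5)S 2/2 ok
Row 4: (4,0)N 0/0 ok · (4,2)S 1/2 ok · (4,3)S 2/3 ok · (4,5)S 2/2 ok
Unsatisfied: (0,4) — 1 in total.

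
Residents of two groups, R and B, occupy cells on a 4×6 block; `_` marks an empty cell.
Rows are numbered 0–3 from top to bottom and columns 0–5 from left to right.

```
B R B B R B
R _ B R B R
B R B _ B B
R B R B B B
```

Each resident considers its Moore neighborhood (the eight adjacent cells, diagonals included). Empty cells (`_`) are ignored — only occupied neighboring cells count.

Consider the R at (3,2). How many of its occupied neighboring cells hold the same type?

1

Occupied neighbors of (3,2): (2,1)=R, (2,2)=B, (3,1)=B, (3,3)=B.
Same type (R): 1 of 4.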